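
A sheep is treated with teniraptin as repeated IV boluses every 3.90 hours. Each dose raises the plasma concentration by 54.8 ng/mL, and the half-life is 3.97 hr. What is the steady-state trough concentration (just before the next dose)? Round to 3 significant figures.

56.2 ng/mL

k = ln 2 / 3.97 = 0.1746 hr⁻¹
Fraction remaining after one interval: e^(−kτ) = e^(−0.1746 × 3.90) = 0.5061
R = 1 / (1 − 0.5061) = 2.025
Css,max = 54.8 × 2.025 = 111.0 ng/mL
Css,min = Css,max × e^(−kτ) = 111.0 × 0.5061 ≈ 56.2 ng/mL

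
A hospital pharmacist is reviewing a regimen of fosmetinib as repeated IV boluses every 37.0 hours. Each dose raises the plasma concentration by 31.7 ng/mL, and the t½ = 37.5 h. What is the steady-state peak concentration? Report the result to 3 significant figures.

64.0 ng/mL

k = ln 2 / 37.5 = 0.01848 h⁻¹
Fraction remaining after one interval: e^(−kτ) = e^(−0.01848 × 37.0) = 0.5046
R = 1 / (1 − 0.5046) = 2.019
Css,max = 31.7 × 2.019 ≈ 64.0 ng/mL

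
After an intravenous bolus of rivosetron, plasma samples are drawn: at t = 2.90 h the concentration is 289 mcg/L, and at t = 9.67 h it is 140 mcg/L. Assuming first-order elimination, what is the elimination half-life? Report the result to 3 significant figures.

6.47 hours

k = ln(C₁/C₂) / (t₂ − t₁) = ln(289/140) / (9.67 − 2.90)
  = 0.7248 / 6.770 = 0.1071 h⁻¹
t½ = ln 2 / k = ln 2 / 0.1071 ≈ 6.47 hours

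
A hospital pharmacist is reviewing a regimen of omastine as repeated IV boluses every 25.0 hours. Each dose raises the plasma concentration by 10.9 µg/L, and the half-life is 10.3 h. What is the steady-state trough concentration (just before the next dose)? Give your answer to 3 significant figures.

k = ln 2 / 10.3 = 0.06730 h⁻¹
Fraction remaining after one interval: e^(−kτ) = e^(−0.06730 × 25.0) = 0.1859
R = 1 / (1 − 0.1859) = 1.228
Css,max = 10.9 × 1.228 = 13.39 µg/L
Css,min = Css,max × e^(−kτ) = 13.39 × 0.1859 ≈ 2.49 µg/L

2.49 µg/L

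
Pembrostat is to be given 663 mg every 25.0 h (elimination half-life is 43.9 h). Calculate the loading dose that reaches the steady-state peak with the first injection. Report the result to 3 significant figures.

2030 mg

k = ln 2 / 43.9 = 0.01579 h⁻¹
Accumulation ratio R = 1 / (1 − e^(−kτ)) = 1 / (1 − e^(−0.01579×25.0)) = 1 / (1 − 0.6739) = 3.066
Loading dose = maintenance dose × R = 663 × 3.066 ≈ 2030 mg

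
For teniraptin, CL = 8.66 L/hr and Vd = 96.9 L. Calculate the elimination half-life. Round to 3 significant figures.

k = CL / V = 8.66 / 96.9 = 0.08937 hr⁻¹
t½ = ln 2 / k = ln 2 / 0.08937 ≈ 7.76 hours

7.76 hours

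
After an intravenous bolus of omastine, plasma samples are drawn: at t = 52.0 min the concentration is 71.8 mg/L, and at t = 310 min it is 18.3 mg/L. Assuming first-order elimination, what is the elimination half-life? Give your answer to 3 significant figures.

131 minutes

k = ln(C₁/C₂) / (t₂ − t₁) = ln(71.8/18.3) / (310 − 52.0)
  = 1.367 / 258.0 = 0.005298 min⁻¹
t½ = ln 2 / k = ln 2 / 0.005298 ≈ 131 minutes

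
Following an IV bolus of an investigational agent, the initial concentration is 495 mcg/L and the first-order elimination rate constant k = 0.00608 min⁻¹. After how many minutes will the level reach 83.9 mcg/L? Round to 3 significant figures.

C(t) = C₀ e^(−kt)  ⇒  t = ln(C₀/C) / k
t = ln(495/83.9) / 0.006080 = 1.775 / 0.006080 ≈ 292 minutes

292 minutes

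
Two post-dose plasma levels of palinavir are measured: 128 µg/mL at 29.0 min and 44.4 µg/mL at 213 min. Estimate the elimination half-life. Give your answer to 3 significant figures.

120 minutes

k = ln(C₁/C₂) / (t₂ − t₁) = ln(128/44.4) / (213 − 29.0)
  = 1.059 / 184.0 = 0.005754 min⁻¹
t½ = ln 2 / k = ln 2 / 0.005754 ≈ 120 minutes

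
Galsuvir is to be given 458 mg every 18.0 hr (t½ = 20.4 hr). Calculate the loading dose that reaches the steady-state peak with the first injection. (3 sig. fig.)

1000 mg

k = ln 2 / 20.4 = 0.03398 hr⁻¹
Accumulation ratio R = 1 / (1 − e^(−kτ)) = 1 / (1 − e^(−0.03398×18.0)) = 1 / (1 − 0.5425) = 2.186
Loading dose = maintenance dose × R = 458 × 2.186 ≈ 1000 mg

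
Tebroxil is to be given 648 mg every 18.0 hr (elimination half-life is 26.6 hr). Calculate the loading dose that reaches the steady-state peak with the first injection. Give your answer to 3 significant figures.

k = ln 2 / 26.6 = 0.02606 hr⁻¹
Accumulation ratio R = 1 / (1 − e^(−kτ)) = 1 / (1 − e^(−0.02606×18.0)) = 1 / (1 − 0.6256) = 2.671
Loading dose = maintenance dose × R = 648 × 2.671 ≈ 1730 mg

1730 mg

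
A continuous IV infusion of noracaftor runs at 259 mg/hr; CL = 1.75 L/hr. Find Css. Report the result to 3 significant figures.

148 mg/L

Css = infusion rate / CL = 259 / 1.75 ≈ 148 mg/L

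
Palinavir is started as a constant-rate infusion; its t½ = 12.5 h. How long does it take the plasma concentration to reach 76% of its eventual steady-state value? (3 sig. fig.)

25.7 hours

k = ln 2 / 12.5 = 0.05545 h⁻¹
f = 1 − e^(−kt)  ⇒  t = −ln(1 − f) / k
t = −ln(1 − 0.76) / 0.05545 = 1.427 / 0.05545 ≈ 25.7 hours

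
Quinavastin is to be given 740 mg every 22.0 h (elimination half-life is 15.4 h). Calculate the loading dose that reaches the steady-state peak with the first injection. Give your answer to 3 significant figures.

k = ln 2 / 15.4 = 0.04501 h⁻¹
Accumulation ratio R = 1 / (1 − e^(−kτ)) = 1 / (1 − e^(−0.04501×22.0)) = 1 / (1 − 0.3715) = 1.591
Loading dose = maintenance dose × R = 740 × 1.591 ≈ 1180 mg

1180 mg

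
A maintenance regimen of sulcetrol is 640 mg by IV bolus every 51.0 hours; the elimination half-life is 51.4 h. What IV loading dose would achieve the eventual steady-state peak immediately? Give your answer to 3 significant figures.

k = ln 2 / 51.4 = 0.01349 h⁻¹
Accumulation ratio R = 1 / (1 − e^(−kτ)) = 1 / (1 − e^(−0.01349×51.0)) = 1 / (1 − 0.5027) = 2.011
Loading dose = maintenance dose × R = 640 × 2.011 ≈ 1290 mg

1290 mg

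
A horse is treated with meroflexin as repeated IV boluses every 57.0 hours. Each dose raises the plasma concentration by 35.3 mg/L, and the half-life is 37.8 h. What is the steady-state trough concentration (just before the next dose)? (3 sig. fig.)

k = ln 2 / 37.8 = 0.01834 h⁻¹
Fraction remaining after one interval: e^(−kτ) = e^(−0.01834 × 57.0) = 0.3516
R = 1 / (1 − 0.3516) = 1.542
Css,max = 35.3 × 1.542 = 54.44 mg/L
Css,min = Css,max × e^(−kτ) = 54.44 × 0.3516 ≈ 19.1 mg/L

19.1 mg/L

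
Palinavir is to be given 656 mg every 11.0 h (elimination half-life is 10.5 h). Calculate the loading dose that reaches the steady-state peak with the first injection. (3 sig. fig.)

k = ln 2 / 10.5 = 0.06601 h⁻¹
Accumulation ratio R = 1 / (1 − e^(−kτ)) = 1 / (1 − e^(−0.06601×11.0)) = 1 / (1 − 0.4838) = 1.937
Loading dose = maintenance dose × R = 656 × 1.937 ≈ 1270 mg

1270 mg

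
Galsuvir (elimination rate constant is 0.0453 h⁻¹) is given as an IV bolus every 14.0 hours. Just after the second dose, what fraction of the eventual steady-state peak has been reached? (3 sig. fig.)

f_n = 1 − e^(−nkτ) = 1 − e^(−2 × 0.04530 × 14.0) = 1 − e^(−1.268) = 1 − 0.2813 ≈ 0.719

0.719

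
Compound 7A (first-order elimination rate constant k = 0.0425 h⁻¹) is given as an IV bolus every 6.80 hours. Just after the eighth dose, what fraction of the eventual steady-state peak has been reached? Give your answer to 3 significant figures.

0.901

f_n = 1 − e^(−nkτ) = 1 − e^(−8 × 0.04250 × 6.80) = 1 − e^(−2.312) = 1 − 0.09906 ≈ 0.901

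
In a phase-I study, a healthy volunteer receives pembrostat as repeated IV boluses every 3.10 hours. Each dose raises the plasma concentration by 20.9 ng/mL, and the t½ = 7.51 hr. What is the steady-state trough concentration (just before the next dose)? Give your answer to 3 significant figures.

k = ln 2 / 7.51 = 0.09230 hr⁻¹
Fraction remaining after one interval: e^(−kτ) = e^(−0.09230 × 3.10) = 0.7512
R = 1 / (1 − 0.7512) = 4.019
Css,max = 20.9 × 4.019 = 83.99 ng/mL
Css,min = Css,max × e^(−kτ) = 83.99 × 0.7512 ≈ 63.1 ng/mL

63.1 ng/mL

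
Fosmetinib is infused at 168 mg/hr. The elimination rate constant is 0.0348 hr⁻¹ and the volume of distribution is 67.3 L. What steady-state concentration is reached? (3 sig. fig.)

CL = k · V = 0.0348 × 67.3 = 2.342 L/hr
Css = rate / CL = 168 / 2.342 ≈ 71.7 mg/L

71.7 mg/L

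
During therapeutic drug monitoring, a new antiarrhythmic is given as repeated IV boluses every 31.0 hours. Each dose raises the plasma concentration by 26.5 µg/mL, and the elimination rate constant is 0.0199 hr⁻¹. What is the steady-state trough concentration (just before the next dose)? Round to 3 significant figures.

31.1 µg/mL

Fraction remaining after one interval: e^(−kτ) = e^(−0.01990 × 31.0) = 0.5396
R = 1 / (1 − 0.5396) = 2.172
Css,max = 26.5 × 2.172 = 57.56 µg/mL
Css,min = Css,max × e^(−kτ) = 57.56 × 0.5396 ≈ 31.1 µg/mL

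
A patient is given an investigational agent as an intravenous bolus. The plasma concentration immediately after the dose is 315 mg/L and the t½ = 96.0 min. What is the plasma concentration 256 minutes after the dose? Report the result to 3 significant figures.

49.6 mg/L

k = ln 2 / 96.0 = 0.007220 min⁻¹
256 min is 2.667 half-lives, so C = 315 × (1/2)^2.667 = 315 × 0.1575 ≈ 49.6 mg/L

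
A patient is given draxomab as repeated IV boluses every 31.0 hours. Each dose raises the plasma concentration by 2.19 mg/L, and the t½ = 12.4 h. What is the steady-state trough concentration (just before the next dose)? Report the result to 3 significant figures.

k = ln 2 / 12.4 = 0.05590 h⁻¹
Fraction remaining after one interval: e^(−kτ) = e^(−0.05590 × 31.0) = 0.1768
R = 1 / (1 − 0.1768) = 1.215
Css,max = 2.19 × 1.215 = 2.660 mg/L
Css,min = Css,max × e^(−kτ) = 2.660 × 0.1768 ≈ 0.470 mg/L

0.470 mg/L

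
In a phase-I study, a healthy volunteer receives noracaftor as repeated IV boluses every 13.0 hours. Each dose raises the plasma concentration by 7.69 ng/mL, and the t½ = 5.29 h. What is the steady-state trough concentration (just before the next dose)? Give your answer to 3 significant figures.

1.71 ng/mL

k = ln 2 / 5.29 = 0.1310 h⁻¹
Fraction remaining after one interval: e^(−kτ) = e^(−0.1310 × 13.0) = 0.1821
R = 1 / (1 − 0.1821) = 1.223
Css,max = 7.69 × 1.223 = 9.402 ng/mL
Css,min = Css,max × e^(−kτ) = 9.402 × 0.1821 ≈ 1.71 ng/mL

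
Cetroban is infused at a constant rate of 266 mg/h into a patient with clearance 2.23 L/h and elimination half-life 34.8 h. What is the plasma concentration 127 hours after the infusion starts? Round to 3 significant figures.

Css = rate / CL = 266 / 2.23 = 119.3 mg/L
k = ln 2 / 34.8 = 0.01992 h⁻¹
C(t) = Css (1 − e^(−kt)) = 119.3 × (1 − e^(−2.530)) = 119.3 × 0.9203 ≈ 110 mg/L

110 mg/L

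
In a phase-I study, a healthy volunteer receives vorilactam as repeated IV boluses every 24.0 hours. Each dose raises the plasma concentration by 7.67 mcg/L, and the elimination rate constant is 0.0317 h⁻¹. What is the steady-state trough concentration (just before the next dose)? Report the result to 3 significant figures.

6.73 mcg/L

Fraction remaining after one interval: e^(−kτ) = e^(−0.03170 × 24.0) = 0.4673
R = 1 / (1 − 0.4673) = 1.877
Css,max = 7.67 × 1.877 = 14.40 mcg/L
Css,min = Css,max × e^(−kτ) = 14.40 × 0.4673 ≈ 6.73 mcg/L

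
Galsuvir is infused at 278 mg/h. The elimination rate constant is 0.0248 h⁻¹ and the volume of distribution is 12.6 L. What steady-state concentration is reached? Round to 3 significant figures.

890 µg/mL

CL = k · V = 0.0248 × 12.6 = 0.3125 L/h
Css = rate / CL = 278 / 0.3125 ≈ 890 µg/mL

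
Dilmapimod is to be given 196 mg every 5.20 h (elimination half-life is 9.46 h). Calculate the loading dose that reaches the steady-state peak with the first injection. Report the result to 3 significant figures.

619 mg

k = ln 2 / 9.46 = 0.07327 h⁻¹
Accumulation ratio R = 1 / (1 − e^(−kτ)) = 1 / (1 − e^(−0.07327×5.20)) = 1 / (1 − 0.6832) = 3.156
Loading dose = maintenance dose × R = 196 × 3.156 ≈ 619 mg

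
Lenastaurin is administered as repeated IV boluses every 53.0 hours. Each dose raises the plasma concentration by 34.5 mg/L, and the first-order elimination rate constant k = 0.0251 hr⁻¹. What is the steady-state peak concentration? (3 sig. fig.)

Fraction remaining after one interval: e^(−kτ) = e^(−0.02510 × 53.0) = 0.2644
R = 1 / (1 − 0.2644) = 1.359
Css,max = 34.5 × 1.359 ≈ 46.9 mg/L

46.9 mg/L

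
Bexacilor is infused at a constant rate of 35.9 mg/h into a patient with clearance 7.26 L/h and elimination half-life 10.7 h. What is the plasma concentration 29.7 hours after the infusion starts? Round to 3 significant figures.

Css = rate / CL = 35.9 / 7.26 = 4.945 µg/mL
k = ln 2 / 10.7 = 0.06478 h⁻¹
C(t) = Css (1 − e^(−kt)) = 4.945 × (1 − e^(−1.924)) = 4.945 × 0.8540 ≈ 4.22 µg/mL

4.22 µg/mL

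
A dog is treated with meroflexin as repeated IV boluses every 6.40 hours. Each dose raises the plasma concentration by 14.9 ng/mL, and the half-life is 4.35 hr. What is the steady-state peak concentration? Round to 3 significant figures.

23.3 ng/mL

k = ln 2 / 4.35 = 0.1593 hr⁻¹
Fraction remaining after one interval: e^(−kτ) = e^(−0.1593 × 6.40) = 0.3607
R = 1 / (1 − 0.3607) = 1.564
Css,max = 14.9 × 1.564 ≈ 23.3 ng/mL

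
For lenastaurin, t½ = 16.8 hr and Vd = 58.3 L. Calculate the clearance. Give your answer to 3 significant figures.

2.41 L/hr

k = ln 2 / t½ = ln 2 / 16.8 = 0.04126 hr⁻¹
CL = k · V = 0.04126 × 58.3 ≈ 2.41 L/hr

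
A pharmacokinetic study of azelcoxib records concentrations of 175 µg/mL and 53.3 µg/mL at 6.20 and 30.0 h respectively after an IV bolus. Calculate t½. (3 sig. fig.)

k = ln(C₁/C₂) / (t₂ − t₁) = ln(175/53.3) / (30.0 − 6.20)
  = 1.189 / 23.80 = 0.04995 h⁻¹
t½ = ln 2 / k = ln 2 / 0.04995 ≈ 13.9 hours

13.9 hours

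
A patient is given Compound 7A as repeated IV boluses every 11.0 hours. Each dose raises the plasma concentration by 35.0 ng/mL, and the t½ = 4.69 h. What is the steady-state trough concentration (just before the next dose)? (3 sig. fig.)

8.57 ng/mL

k = ln 2 / 4.69 = 0.1478 h⁻¹
Fraction remaining after one interval: e^(−kτ) = e^(−0.1478 × 11.0) = 0.1968
R = 1 / (1 − 0.1968) = 1.245
Css,max = 35.0 × 1.245 = 43.57 ng/mL
Css,min = Css,max × e^(−kτ) = 43.57 × 0.1968 ≈ 8.57 ng/mL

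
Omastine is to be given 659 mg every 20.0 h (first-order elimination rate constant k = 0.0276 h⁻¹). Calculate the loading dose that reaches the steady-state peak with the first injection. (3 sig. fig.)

Accumulation ratio R = 1 / (1 − e^(−kτ)) = 1 / (1 − e^(−0.02760×20.0)) = 1 / (1 − 0.5758) = 2.357
Loading dose = maintenance dose × R = 659 × 2.357 ≈ 1550 mg

1550 mg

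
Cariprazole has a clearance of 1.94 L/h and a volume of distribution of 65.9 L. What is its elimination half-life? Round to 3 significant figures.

23.5 hours

k = CL / V = 1.94 / 65.9 = 0.02944 h⁻¹
t½ = ln 2 / k = ln 2 / 0.02944 ≈ 23.5 hours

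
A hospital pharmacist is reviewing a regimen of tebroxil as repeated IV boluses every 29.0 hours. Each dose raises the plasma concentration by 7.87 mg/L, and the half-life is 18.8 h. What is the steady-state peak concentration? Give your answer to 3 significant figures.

k = ln 2 / 18.8 = 0.03687 h⁻¹
Fraction remaining after one interval: e^(−kτ) = e^(−0.03687 × 29.0) = 0.3433
R = 1 / (1 − 0.3433) = 1.523
Css,max = 7.87 × 1.523 ≈ 12.0 mg/L

12.0 mg/L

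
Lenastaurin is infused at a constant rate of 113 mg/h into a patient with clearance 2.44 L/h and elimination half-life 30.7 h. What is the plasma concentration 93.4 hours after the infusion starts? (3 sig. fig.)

Css = rate / CL = 113 / 2.44 = 46.31 mg/L
k = ln 2 / 30.7 = 0.02258 h⁻¹
C(t) = Css (1 − e^(−kt)) = 46.31 × (1 − e^(−2.109)) = 46.31 × 0.8786 ≈ 40.7 mg/L

40.7 mg/L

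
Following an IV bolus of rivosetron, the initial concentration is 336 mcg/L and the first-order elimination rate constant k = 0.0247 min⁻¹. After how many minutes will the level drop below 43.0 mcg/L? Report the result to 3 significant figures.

83.2 minutes

C(t) = C₀ e^(−kt)  ⇒  t = ln(C₀/C) / k
t = ln(336/43.0) / 0.02470 = 2.056 / 0.02470 ≈ 83.2 minutes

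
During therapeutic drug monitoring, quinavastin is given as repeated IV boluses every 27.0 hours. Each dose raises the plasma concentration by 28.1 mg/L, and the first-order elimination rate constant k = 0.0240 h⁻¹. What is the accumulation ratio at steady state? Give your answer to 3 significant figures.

2.10

Fraction remaining after one interval: e^(−kτ) = e^(−0.02400 × 27.0) = 0.5231
R = 1 / (1 − 0.5231) = 1 / 0.4769 ≈ 2.10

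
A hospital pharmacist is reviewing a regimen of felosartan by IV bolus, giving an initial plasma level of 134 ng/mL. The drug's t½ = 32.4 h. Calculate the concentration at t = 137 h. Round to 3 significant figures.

7.15 ng/mL

k = ln 2 / 32.4 = 0.02139 h⁻¹
137 h is 4.228 half-lives, so C = 134 × (1/2)^4.228 = 134 × 0.05335 ≈ 7.15 ng/mL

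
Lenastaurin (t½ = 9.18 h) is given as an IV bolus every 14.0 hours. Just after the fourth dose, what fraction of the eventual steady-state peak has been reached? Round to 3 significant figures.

0.985

k = ln 2 / 9.18 = 0.07551 h⁻¹
f_n = 1 − e^(−nkτ) = 1 − e^(−4 × 0.07551 × 14.0) = 1 − e^(−4.228) = 1 − 0.01458 ≈ 0.985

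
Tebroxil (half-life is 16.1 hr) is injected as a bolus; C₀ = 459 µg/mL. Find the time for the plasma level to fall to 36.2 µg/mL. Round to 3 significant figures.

59.0 hours

k = ln 2 / 16.1 = 0.04305 hr⁻¹
C(t) = C₀ e^(−kt)  ⇒  t = ln(C₀/C) / k
t = ln(459/36.2) / 0.04305 = 2.540 / 0.04305 ≈ 59.0 hours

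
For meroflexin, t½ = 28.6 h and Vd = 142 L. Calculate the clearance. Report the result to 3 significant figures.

k = ln 2 / t½ = ln 2 / 28.6 = 0.02424 h⁻¹
CL = k · V = 0.02424 × 142 ≈ 3.44 L/h

3.44 L/h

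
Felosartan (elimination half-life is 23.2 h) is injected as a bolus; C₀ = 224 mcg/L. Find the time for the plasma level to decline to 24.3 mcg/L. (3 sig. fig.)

k = ln 2 / 23.2 = 0.02988 h⁻¹
C(t) = C₀ e^(−kt)  ⇒  t = ln(C₀/C) / k
t = ln(224/24.3) / 0.02988 = 2.221 / 0.02988 ≈ 74.3 hours

74.3 hours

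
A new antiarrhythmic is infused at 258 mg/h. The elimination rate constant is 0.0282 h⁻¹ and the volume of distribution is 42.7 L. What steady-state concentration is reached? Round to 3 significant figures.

214 mg/L

CL = k · V = 0.0282 × 42.7 = 1.204 L/h
Css = rate / CL = 258 / 1.204 ≈ 214 mg/L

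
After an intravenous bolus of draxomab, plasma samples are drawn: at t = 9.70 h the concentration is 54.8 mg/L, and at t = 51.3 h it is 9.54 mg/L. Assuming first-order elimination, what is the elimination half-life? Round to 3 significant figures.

k = ln(C₁/C₂) / (t₂ − t₁) = ln(54.8/9.54) / (51.3 − 9.70)
  = 1.748 / 41.60 = 0.04202 h⁻¹
t½ = ln 2 / k = ln 2 / 0.04202 ≈ 16.5 hours

16.5 hours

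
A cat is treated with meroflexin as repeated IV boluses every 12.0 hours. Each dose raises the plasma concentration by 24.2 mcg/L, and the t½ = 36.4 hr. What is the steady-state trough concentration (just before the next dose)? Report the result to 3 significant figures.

94.3 mcg/L

k = ln 2 / 36.4 = 0.01904 hr⁻¹
Fraction remaining after one interval: e^(−kτ) = e^(−0.01904 × 12.0) = 0.7957
R = 1 / (1 − 0.7957) = 4.895
Css,max = 24.2 × 4.895 = 118.5 mcg/L
Css,min = Css,max × e^(−kτ) = 118.5 × 0.7957 ≈ 94.3 mcg/L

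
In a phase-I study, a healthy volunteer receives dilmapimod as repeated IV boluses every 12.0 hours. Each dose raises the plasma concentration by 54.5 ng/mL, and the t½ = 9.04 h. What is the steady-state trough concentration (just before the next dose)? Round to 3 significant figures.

k = ln 2 / 9.04 = 0.07668 h⁻¹
Fraction remaining after one interval: e^(−kτ) = e^(−0.07668 × 12.0) = 0.3985
R = 1 / (1 − 0.3985) = 1.662
Css,max = 54.5 × 1.662 = 90.60 ng/mL
Css,min = Css,max × e^(−kτ) = 90.60 × 0.3985 ≈ 36.1 ng/mL

36.1 ng/mL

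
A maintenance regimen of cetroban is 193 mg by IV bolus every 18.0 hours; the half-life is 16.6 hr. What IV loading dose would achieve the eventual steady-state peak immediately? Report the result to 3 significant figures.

k = ln 2 / 16.6 = 0.04176 hr⁻¹
Accumulation ratio R = 1 / (1 − e^(−kτ)) = 1 / (1 − e^(−0.04176×18.0)) = 1 / (1 − 0.4716) = 1.893
Loading dose = maintenance dose × R = 193 × 1.893 ≈ 365 mg

365 mg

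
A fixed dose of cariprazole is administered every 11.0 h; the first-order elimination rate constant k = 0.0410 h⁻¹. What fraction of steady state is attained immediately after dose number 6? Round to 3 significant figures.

f_n = 1 − e^(−nkτ) = 1 − e^(−6 × 0.04100 × 11.0) = 1 − e^(−2.706) = 1 − 0.06680 ≈ 0.933

0.933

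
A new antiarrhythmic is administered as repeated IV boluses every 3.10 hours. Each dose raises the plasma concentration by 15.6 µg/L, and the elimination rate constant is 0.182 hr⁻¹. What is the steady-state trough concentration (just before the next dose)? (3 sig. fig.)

Fraction remaining after one interval: e^(−kτ) = e^(−0.1820 × 3.10) = 0.5688
R = 1 / (1 − 0.5688) = 2.319
Css,max = 15.6 × 2.319 = 36.18 µg/L
Css,min = Css,max × e^(−kτ) = 36.18 × 0.5688 ≈ 20.6 µg/L

20.6 µg/L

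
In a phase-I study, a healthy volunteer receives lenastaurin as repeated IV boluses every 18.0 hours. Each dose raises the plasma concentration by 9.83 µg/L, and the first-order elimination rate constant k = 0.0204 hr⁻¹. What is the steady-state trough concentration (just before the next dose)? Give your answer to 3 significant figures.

Fraction remaining after one interval: e^(−kτ) = e^(−0.02040 × 18.0) = 0.6927
R = 1 / (1 − 0.6927) = 3.254
Css,max = 9.83 × 3.254 = 31.99 µg/L
Css,min = Css,max × e^(−kτ) = 31.99 × 0.6927 ≈ 22.2 µg/L

22.2 µg/L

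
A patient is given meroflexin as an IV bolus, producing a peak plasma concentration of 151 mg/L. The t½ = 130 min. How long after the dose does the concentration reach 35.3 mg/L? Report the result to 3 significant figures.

k = ln 2 / 130 = 0.005332 min⁻¹
C(t) = C₀ e^(−kt)  ⇒  t = ln(C₀/C) / k
t = ln(151/35.3) / 0.005332 = 1.453 / 0.005332 ≈ 273 minutes

273 minutes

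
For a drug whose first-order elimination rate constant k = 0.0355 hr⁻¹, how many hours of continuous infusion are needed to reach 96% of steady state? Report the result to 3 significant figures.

f = 1 − e^(−kt)  ⇒  t = −ln(1 − f) / k
t = −ln(1 − 0.96) / 0.03550 = 3.219 / 0.03550 ≈ 90.7 hours

90.7 hours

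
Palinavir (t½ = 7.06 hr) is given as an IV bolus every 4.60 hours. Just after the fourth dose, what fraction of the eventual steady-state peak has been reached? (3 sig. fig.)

k = ln 2 / 7.06 = 0.09818 hr⁻¹
f_n = 1 − e^(−nkτ) = 1 − e^(−4 × 0.09818 × 4.60) = 1 − e^(−1.807) = 1 − 0.1642 ≈ 0.836

0.836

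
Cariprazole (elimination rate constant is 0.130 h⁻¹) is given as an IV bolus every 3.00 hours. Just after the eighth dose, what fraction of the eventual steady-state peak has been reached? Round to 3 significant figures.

0.956

f_n = 1 − e^(−nkτ) = 1 − e^(−8 × 0.1300 × 3.00) = 1 − e^(−3.120) = 1 − 0.04416 ≈ 0.956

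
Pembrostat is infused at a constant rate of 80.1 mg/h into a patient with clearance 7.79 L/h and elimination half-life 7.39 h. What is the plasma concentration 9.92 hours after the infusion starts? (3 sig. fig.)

Css = rate / CL = 80.1 / 7.79 = 10.28 µg/mL
k = ln 2 / 7.39 = 0.09380 h⁻¹
C(t) = Css (1 − e^(−kt)) = 10.28 × (1 − e^(−0.9304)) = 10.28 × 0.6056 ≈ 6.23 µg/mL

6.23 µg/mL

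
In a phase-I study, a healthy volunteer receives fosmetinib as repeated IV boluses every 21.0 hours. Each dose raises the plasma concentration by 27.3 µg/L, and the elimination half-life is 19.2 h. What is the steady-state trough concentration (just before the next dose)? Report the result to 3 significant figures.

24.1 µg/L

k = ln 2 / 19.2 = 0.03610 h⁻¹
Fraction remaining after one interval: e^(−kτ) = e^(−0.03610 × 21.0) = 0.4685
R = 1 / (1 − 0.4685) = 1.882
Css,max = 27.3 × 1.882 = 51.37 µg/L
Css,min = Css,max × e^(−kτ) = 51.37 × 0.4685 ≈ 24.1 µg/L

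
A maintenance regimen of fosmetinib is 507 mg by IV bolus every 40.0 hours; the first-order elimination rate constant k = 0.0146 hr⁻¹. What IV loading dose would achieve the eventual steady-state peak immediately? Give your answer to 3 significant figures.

Accumulation ratio R = 1 / (1 − e^(−kτ)) = 1 / (1 − e^(−0.01460×40.0)) = 1 / (1 − 0.5577) = 2.261
Loading dose = maintenance dose × R = 507 × 2.261 ≈ 1150 mg

1150 mg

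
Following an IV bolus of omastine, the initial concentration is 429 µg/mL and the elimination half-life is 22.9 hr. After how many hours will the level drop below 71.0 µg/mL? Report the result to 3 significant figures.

k = ln 2 / 22.9 = 0.03027 hr⁻¹
C(t) = C₀ e^(−kt)  ⇒  t = ln(C₀/C) / k
t = ln(429/71.0) / 0.03027 = 1.799 / 0.03027 ≈ 59.4 hours

59.4 hours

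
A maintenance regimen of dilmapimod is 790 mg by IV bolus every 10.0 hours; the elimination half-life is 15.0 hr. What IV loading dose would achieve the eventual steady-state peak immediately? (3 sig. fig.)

2130 mg

k = ln 2 / 15.0 = 0.04621 hr⁻¹
Accumulation ratio R = 1 / (1 − e^(−kτ)) = 1 / (1 − e^(−0.04621×10.0)) = 1 / (1 − 0.6300) = 2.702
Loading dose = maintenance dose × R = 790 × 2.702 ≈ 2130 mg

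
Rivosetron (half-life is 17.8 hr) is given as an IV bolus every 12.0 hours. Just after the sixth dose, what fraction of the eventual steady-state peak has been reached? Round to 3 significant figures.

k = ln 2 / 17.8 = 0.03894 hr⁻¹
f_n = 1 − e^(−nkτ) = 1 − e^(−6 × 0.03894 × 12.0) = 1 − e^(−2.804) = 1 − 0.06058 ≈ 0.939

0.939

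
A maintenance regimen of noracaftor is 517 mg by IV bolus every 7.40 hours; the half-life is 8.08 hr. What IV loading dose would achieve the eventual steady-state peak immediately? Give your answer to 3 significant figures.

k = ln 2 / 8.08 = 0.08579 hr⁻¹
Accumulation ratio R = 1 / (1 − e^(−kτ)) = 1 / (1 − e^(−0.08579×7.40)) = 1 / (1 − 0.5300) = 2.128
Loading dose = maintenance dose × R = 517 × 2.128 ≈ 1100 mg

1100 mg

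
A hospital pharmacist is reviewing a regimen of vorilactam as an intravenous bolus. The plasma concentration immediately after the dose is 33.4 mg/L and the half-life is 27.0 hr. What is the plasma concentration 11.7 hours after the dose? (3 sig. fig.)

k = ln 2 / 27.0 = 0.02567 hr⁻¹
C(t) = C₀ e^(−kt) = 33.4 × e^(−0.02567 × 11.7) = 33.4 × e^(−0.3004) = 33.4 × 0.7405 ≈ 24.7 mg/L

24.7 mg/L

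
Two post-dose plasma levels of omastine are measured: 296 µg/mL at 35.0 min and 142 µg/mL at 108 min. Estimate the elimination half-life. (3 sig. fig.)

k = ln(C₁/C₂) / (t₂ − t₁) = ln(296/142) / (108 − 35.0)
  = 0.7345 / 73.00 = 0.01006 min⁻¹
t½ = ln 2 / k = ln 2 / 0.01006 ≈ 68.9 minutes

68.9 minutes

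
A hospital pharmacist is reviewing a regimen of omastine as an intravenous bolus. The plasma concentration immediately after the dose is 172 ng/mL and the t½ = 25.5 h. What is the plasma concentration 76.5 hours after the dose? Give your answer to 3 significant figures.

21.5 ng/mL

k = ln 2 / 25.5 = 0.02718 h⁻¹
76.5 h is 3.000 half-lives, so C = 172 × (1/2)^3.000 = 172 × 0.1250 ≈ 21.5 ng/mL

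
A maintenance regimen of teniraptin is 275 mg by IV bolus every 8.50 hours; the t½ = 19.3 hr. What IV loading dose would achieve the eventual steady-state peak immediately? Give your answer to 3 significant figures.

k = ln 2 / 19.3 = 0.03591 hr⁻¹
Accumulation ratio R = 1 / (1 − e^(−kτ)) = 1 / (1 − e^(−0.03591×8.50)) = 1 / (1 − 0.7369) = 3.801
Loading dose = maintenance dose × R = 275 × 3.801 ≈ 1050 mg

1050 mg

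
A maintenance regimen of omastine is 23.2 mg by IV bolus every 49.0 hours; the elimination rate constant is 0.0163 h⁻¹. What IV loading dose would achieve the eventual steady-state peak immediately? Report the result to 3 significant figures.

Accumulation ratio R = 1 / (1 − e^(−kτ)) = 1 / (1 − e^(−0.01630×49.0)) = 1 / (1 − 0.4499) = 1.818
Loading dose = maintenance dose × R = 23.2 × 1.818 ≈ 42.2 mg

42.2 mg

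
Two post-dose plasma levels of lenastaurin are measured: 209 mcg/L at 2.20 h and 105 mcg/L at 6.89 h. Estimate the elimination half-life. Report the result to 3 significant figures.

k = ln(C₁/C₂) / (t₂ − t₁) = ln(209/105) / (6.89 − 2.20)
  = 0.6884 / 4.690 = 0.1468 h⁻¹
t½ = ln 2 / k = ln 2 / 0.1468 ≈ 4.72 hours

4.72 hours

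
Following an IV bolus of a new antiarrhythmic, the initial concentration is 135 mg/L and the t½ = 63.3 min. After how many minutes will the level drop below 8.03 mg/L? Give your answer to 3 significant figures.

k = ln 2 / 63.3 = 0.01095 min⁻¹
C(t) = C₀ e^(−kt)  ⇒  t = ln(C₀/C) / k
t = ln(135/8.03) / 0.01095 = 2.822 / 0.01095 ≈ 258 minutes

258 minutes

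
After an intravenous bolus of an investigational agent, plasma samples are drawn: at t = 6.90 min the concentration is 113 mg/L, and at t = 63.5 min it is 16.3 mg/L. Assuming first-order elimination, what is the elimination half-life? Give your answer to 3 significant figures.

k = ln(C₁/C₂) / (t₂ − t₁) = ln(113/16.3) / (63.5 − 6.90)
  = 1.936 / 56.60 = 0.03421 min⁻¹
t½ = ln 2 / k = ln 2 / 0.03421 ≈ 20.3 minutes

20.3 minutes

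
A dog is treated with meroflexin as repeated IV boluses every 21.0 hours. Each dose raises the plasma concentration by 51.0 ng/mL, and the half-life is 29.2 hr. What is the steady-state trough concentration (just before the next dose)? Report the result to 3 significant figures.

78.9 ng/mL

k = ln 2 / 29.2 = 0.02374 hr⁻¹
Fraction remaining after one interval: e^(−kτ) = e^(−0.02374 × 21.0) = 0.6074
R = 1 / (1 − 0.6074) = 2.547
Css,max = 51.0 × 2.547 = 129.9 ng/mL
Css,min = Css,max × e^(−kτ) = 129.9 × 0.6074 ≈ 78.9 ng/mL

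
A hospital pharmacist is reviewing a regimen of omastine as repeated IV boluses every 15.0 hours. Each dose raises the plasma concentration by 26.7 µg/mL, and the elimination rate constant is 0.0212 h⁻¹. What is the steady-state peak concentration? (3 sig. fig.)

98.0 µg/mL

Fraction remaining after one interval: e^(−kτ) = e^(−0.02120 × 15.0) = 0.7276
R = 1 / (1 − 0.7276) = 3.671
Css,max = 26.7 × 3.671 ≈ 98.0 µg/mL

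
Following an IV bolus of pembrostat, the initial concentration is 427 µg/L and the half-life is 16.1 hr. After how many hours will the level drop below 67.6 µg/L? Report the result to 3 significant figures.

k = ln 2 / 16.1 = 0.04305 hr⁻¹
C(t) = C₀ e^(−kt)  ⇒  t = ln(C₀/C) / k
t = ln(427/67.6) / 0.04305 = 1.843 / 0.04305 ≈ 42.8 hours

42.8 hours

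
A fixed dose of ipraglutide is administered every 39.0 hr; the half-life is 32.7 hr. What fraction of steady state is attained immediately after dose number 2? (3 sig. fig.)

k = ln 2 / 32.7 = 0.02120 hr⁻¹
f_n = 1 − e^(−nkτ) = 1 − e^(−2 × 0.02120 × 39.0) = 1 − e^(−1.653) = 1 − 0.1914 ≈ 0.809

0.809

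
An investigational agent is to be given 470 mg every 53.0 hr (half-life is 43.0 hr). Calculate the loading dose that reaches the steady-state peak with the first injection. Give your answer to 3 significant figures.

818 mg

k = ln 2 / 43.0 = 0.01612 hr⁻¹
Accumulation ratio R = 1 / (1 − e^(−kτ)) = 1 / (1 − e^(−0.01612×53.0)) = 1 / (1 − 0.4256) = 1.741
Loading dose = maintenance dose × R = 470 × 1.741 ≈ 818 mg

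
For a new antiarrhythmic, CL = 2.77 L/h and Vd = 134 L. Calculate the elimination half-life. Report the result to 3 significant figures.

33.5 hours

k = CL / V = 2.77 / 134 = 0.02067 h⁻¹
t½ = ln 2 / k = ln 2 / 0.02067 ≈ 33.5 hours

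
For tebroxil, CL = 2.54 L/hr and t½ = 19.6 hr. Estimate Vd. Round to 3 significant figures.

71.8 L

k = ln 2 / t½ = ln 2 / 19.6 = 0.03536 hr⁻¹
V = CL / k = 2.54 / 0.03536 ≈ 71.8 L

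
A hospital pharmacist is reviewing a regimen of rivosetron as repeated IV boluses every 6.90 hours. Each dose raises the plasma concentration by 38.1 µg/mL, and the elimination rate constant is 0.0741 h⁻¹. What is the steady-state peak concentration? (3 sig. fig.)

Fraction remaining after one interval: e^(−kτ) = e^(−0.07410 × 6.90) = 0.5997
R = 1 / (1 − 0.5997) = 2.498
Css,max = 38.1 × 2.498 ≈ 95.2 µg/mL

95.2 µg/mL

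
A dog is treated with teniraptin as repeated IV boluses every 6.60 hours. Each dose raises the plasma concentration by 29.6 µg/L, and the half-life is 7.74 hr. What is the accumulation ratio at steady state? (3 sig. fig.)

2.24

k = ln 2 / 7.74 = 0.08955 hr⁻¹
Fraction remaining after one interval: e^(−kτ) = e^(−0.08955 × 6.60) = 0.5537
R = 1 / (1 − 0.5537) = 1 / 0.4463 ≈ 2.24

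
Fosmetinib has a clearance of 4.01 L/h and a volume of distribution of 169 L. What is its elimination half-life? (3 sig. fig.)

29.2 hours

k = CL / V = 4.01 / 169 = 0.02373 h⁻¹
t½ = ln 2 / k = ln 2 / 0.02373 ≈ 29.2 hours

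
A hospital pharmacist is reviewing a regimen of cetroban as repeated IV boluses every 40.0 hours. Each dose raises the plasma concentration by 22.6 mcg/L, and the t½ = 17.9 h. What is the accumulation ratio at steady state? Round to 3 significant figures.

k = ln 2 / 17.9 = 0.03872 h⁻¹
Fraction remaining after one interval: e^(−kτ) = e^(−0.03872 × 40.0) = 0.2125
R = 1 / (1 − 0.2125) = 1 / 0.7875 ≈ 1.27

1.27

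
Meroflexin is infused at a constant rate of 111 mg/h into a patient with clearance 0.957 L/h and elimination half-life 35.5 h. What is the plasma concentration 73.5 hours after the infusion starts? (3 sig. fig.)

Css = rate / CL = 111 / 0.957 = 116.0 mg/L
k = ln 2 / 35.5 = 0.01953 h⁻¹
C(t) = Css (1 − e^(−kt)) = 116.0 × (1 − e^(−1.435)) = 116.0 × 0.7619 ≈ 88.4 mg/L

88.4 mg/L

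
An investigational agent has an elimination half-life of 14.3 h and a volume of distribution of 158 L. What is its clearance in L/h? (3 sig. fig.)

7.66 L/h

k = ln 2 / t½ = ln 2 / 14.3 = 0.04847 h⁻¹
CL = k · V = 0.04847 × 158 ≈ 7.66 L/h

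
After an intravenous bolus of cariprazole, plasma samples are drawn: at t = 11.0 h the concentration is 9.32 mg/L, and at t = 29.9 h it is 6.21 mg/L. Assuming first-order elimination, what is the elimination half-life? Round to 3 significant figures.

32.3 hours

k = ln(C₁/C₂) / (t₂ − t₁) = ln(9.32/6.21) / (29.9 − 11.0)
  = 0.4060 / 18.90 = 0.02148 h⁻¹
t½ = ln 2 / k = ln 2 / 0.02148 ≈ 32.3 hours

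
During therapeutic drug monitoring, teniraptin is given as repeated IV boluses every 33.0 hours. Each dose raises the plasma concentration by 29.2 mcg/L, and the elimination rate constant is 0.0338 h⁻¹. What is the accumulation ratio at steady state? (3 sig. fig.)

Fraction remaining after one interval: e^(−kτ) = e^(−0.03380 × 33.0) = 0.3278
R = 1 / (1 − 0.3278) = 1 / 0.6722 ≈ 1.49

1.49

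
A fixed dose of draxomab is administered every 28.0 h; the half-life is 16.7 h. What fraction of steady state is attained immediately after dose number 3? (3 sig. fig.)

k = ln 2 / 16.7 = 0.04151 h⁻¹
f_n = 1 − e^(−nkτ) = 1 − e^(−3 × 0.04151 × 28.0) = 1 − e^(−3.486) = 1 − 0.03061 ≈ 0.969

0.969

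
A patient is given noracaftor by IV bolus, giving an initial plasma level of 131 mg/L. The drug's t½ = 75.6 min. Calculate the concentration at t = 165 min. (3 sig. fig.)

k = ln 2 / 75.6 = 0.009169 min⁻¹
C(t) = C₀ e^(−kt) = 131 × e^(−0.009169 × 165) = 131 × e^(−1.513) = 131 × 0.2203 ≈ 28.9 mg/L

28.9 mg/L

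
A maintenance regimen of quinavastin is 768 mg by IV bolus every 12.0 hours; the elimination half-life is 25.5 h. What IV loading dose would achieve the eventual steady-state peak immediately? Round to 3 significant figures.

2760 mg

k = ln 2 / 25.5 = 0.02718 h⁻¹
Accumulation ratio R = 1 / (1 − e^(−kτ)) = 1 / (1 − e^(−0.02718×12.0)) = 1 / (1 − 0.7217) = 3.593
Loading dose = maintenance dose × R = 768 × 3.593 ≈ 2760 mg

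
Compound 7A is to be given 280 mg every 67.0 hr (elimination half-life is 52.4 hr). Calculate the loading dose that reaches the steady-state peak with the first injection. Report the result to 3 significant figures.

k = ln 2 / 52.4 = 0.01323 hr⁻¹
Accumulation ratio R = 1 / (1 − e^(−kτ)) = 1 / (1 − e^(−0.01323×67.0)) = 1 / (1 − 0.4122) = 1.701
Loading dose = maintenance dose × R = 280 × 1.701 ≈ 476 mg

476 mg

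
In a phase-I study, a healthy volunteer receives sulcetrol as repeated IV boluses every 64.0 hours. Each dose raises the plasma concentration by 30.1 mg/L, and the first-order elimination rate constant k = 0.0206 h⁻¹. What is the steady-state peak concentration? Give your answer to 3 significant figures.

Fraction remaining after one interval: e^(−kτ) = e^(−0.02060 × 64.0) = 0.2676
R = 1 / (1 − 0.2676) = 1.365
Css,max = 30.1 × 1.365 ≈ 41.1 mg/L

41.1 mg/L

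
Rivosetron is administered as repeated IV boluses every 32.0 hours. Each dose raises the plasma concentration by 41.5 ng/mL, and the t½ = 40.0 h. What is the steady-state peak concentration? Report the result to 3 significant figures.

97.5 ng/mL

k = ln 2 / 40.0 = 0.01733 h⁻¹
Fraction remaining after one interval: e^(−kτ) = e^(−0.01733 × 32.0) = 0.5743
R = 1 / (1 − 0.5743) = 2.349
Css,max = 41.5 × 2.349 ≈ 97.5 ng/mL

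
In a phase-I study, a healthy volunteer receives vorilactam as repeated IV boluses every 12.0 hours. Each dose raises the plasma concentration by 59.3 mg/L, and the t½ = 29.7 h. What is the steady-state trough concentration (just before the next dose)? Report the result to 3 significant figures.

k = ln 2 / 29.7 = 0.02334 h⁻¹
Fraction remaining after one interval: e^(−kτ) = e^(−0.02334 × 12.0) = 0.7557
R = 1 / (1 − 0.7557) = 4.094
Css,max = 59.3 × 4.094 = 242.8 mg/L
Css,min = Css,max × e^(−kτ) = 242.8 × 0.7557 ≈ 183 mg/L

183 mg/L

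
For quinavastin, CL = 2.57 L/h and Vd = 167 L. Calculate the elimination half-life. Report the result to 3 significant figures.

k = CL / V = 2.57 / 167 = 0.01539 h⁻¹
t½ = ln 2 / k = ln 2 / 0.01539 ≈ 45.0 hours

45.0 hours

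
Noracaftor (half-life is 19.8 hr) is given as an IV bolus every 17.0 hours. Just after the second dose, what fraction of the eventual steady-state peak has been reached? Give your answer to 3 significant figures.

k = ln 2 / 19.8 = 0.03501 hr⁻¹
f_n = 1 − e^(−nkτ) = 1 − e^(−2 × 0.03501 × 17.0) = 1 − e^(−1.190) = 1 − 0.3041 ≈ 0.696

0.696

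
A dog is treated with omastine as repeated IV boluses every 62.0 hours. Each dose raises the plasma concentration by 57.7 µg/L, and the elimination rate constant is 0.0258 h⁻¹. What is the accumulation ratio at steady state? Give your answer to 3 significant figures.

1.25

Fraction remaining after one interval: e^(−kτ) = e^(−0.02580 × 62.0) = 0.2020
R = 1 / (1 − 0.2020) = 1 / 0.7980 ≈ 1.25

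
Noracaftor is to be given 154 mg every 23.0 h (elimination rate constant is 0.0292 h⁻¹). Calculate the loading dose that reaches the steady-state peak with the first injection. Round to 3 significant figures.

Accumulation ratio R = 1 / (1 − e^(−kτ)) = 1 / (1 − e^(−0.02920×23.0)) = 1 / (1 − 0.5109) = 2.045
Loading dose = maintenance dose × R = 154 × 2.045 ≈ 315 mg

315 mg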